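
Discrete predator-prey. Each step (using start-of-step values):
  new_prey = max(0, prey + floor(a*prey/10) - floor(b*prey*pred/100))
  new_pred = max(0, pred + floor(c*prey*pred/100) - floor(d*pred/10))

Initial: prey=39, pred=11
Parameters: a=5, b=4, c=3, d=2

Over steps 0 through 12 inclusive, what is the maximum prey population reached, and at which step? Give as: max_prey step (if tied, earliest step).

Step 1: prey: 39+19-17=41; pred: 11+12-2=21
Step 2: prey: 41+20-34=27; pred: 21+25-4=42
Step 3: prey: 27+13-45=0; pred: 42+34-8=68
Step 4: prey: 0+0-0=0; pred: 68+0-13=55
Step 5: prey: 0+0-0=0; pred: 55+0-11=44
Step 6: prey: 0+0-0=0; pred: 44+0-8=36
Step 7: prey: 0+0-0=0; pred: 36+0-7=29
Step 8: prey: 0+0-0=0; pred: 29+0-5=24
Step 9: prey: 0+0-0=0; pred: 24+0-4=20
Step 10: prey: 0+0-0=0; pred: 20+0-4=16
Step 11: prey: 0+0-0=0; pred: 16+0-3=13
Step 12: prey: 0+0-0=0; pred: 13+0-2=11
Max prey = 41 at step 1

Answer: 41 1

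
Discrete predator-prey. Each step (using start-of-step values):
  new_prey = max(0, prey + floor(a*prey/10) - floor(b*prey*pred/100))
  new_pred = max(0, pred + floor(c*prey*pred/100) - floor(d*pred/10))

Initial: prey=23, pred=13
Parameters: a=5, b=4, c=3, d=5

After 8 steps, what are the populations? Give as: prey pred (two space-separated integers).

Step 1: prey: 23+11-11=23; pred: 13+8-6=15
Step 2: prey: 23+11-13=21; pred: 15+10-7=18
Step 3: prey: 21+10-15=16; pred: 18+11-9=20
Step 4: prey: 16+8-12=12; pred: 20+9-10=19
Step 5: prey: 12+6-9=9; pred: 19+6-9=16
Step 6: prey: 9+4-5=8; pred: 16+4-8=12
Step 7: prey: 8+4-3=9; pred: 12+2-6=8
Step 8: prey: 9+4-2=11; pred: 8+2-4=6

Answer: 11 6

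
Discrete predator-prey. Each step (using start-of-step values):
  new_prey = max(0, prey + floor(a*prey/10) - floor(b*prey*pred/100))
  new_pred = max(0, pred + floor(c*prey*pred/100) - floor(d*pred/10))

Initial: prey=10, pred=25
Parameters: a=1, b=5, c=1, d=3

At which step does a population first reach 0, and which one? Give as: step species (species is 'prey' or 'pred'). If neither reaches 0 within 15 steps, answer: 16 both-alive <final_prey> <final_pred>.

Answer: 1 prey

Derivation:
Step 1: prey: 10+1-12=0; pred: 25+2-7=20
First extinction: prey at step 1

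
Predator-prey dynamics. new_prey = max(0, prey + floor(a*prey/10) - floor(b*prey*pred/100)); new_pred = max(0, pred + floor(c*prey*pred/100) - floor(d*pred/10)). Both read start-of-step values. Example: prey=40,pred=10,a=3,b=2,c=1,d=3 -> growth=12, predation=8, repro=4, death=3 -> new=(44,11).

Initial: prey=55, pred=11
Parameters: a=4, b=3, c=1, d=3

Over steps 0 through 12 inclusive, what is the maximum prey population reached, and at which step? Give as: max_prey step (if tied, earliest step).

Step 1: prey: 55+22-18=59; pred: 11+6-3=14
Step 2: prey: 59+23-24=58; pred: 14+8-4=18
Step 3: prey: 58+23-31=50; pred: 18+10-5=23
Step 4: prey: 50+20-34=36; pred: 23+11-6=28
Step 5: prey: 36+14-30=20; pred: 28+10-8=30
Step 6: prey: 20+8-18=10; pred: 30+6-9=27
Step 7: prey: 10+4-8=6; pred: 27+2-8=21
Step 8: prey: 6+2-3=5; pred: 21+1-6=16
Step 9: prey: 5+2-2=5; pred: 16+0-4=12
Step 10: prey: 5+2-1=6; pred: 12+0-3=9
Step 11: prey: 6+2-1=7; pred: 9+0-2=7
Step 12: prey: 7+2-1=8; pred: 7+0-2=5
Max prey = 59 at step 1

Answer: 59 1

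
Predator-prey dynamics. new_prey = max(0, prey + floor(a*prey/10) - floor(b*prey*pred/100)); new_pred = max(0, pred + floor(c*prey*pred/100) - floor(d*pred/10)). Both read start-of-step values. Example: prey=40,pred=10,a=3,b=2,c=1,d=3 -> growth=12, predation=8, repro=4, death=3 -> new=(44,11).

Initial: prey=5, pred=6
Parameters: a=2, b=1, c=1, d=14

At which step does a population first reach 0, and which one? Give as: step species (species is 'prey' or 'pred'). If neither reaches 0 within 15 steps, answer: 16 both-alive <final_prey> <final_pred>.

Answer: 1 pred

Derivation:
Step 1: prey: 5+1-0=6; pred: 6+0-8=0
First extinction: pred at step 1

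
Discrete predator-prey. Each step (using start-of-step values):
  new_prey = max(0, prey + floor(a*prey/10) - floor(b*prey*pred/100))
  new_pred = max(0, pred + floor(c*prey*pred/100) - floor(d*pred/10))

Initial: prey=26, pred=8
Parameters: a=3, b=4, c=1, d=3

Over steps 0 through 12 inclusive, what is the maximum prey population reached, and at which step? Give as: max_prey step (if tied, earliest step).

Answer: 38 12

Derivation:
Step 1: prey: 26+7-8=25; pred: 8+2-2=8
Step 2: prey: 25+7-8=24; pred: 8+2-2=8
Step 3: prey: 24+7-7=24; pred: 8+1-2=7
Step 4: prey: 24+7-6=25; pred: 7+1-2=6
Step 5: prey: 25+7-6=26; pred: 6+1-1=6
Step 6: prey: 26+7-6=27; pred: 6+1-1=6
Step 7: prey: 27+8-6=29; pred: 6+1-1=6
Step 8: prey: 29+8-6=31; pred: 6+1-1=6
Step 9: prey: 31+9-7=33; pred: 6+1-1=6
Step 10: prey: 33+9-7=35; pred: 6+1-1=6
Step 11: prey: 35+10-8=37; pred: 6+2-1=7
Step 12: prey: 37+11-10=38; pred: 7+2-2=7
Max prey = 38 at step 12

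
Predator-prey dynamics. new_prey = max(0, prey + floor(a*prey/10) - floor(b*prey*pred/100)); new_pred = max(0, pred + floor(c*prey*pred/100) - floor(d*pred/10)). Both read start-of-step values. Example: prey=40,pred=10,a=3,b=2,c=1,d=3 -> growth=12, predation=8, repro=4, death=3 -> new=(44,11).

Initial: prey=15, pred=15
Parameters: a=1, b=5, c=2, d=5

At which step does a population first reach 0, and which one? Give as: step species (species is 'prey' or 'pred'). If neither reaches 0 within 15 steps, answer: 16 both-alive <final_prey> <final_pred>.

Answer: 16 both-alive 2 1

Derivation:
Step 1: prey: 15+1-11=5; pred: 15+4-7=12
Step 2: prey: 5+0-3=2; pred: 12+1-6=7
Step 3: prey: 2+0-0=2; pred: 7+0-3=4
Step 4: prey: 2+0-0=2; pred: 4+0-2=2
Step 5: prey: 2+0-0=2; pred: 2+0-1=1
Step 6: prey: 2+0-0=2; pred: 1+0-0=1
Steps 7-15: state stable at prey=2, pred=1 (no change)
No extinction within 15 steps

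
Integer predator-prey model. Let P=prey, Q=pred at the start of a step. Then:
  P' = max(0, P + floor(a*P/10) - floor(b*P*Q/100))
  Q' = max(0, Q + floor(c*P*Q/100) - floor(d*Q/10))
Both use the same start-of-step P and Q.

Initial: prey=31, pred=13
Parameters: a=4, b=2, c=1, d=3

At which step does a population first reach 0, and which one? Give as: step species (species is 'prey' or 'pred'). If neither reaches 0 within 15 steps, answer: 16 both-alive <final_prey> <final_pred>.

Answer: 16 both-alive 9 13

Derivation:
Step 1: prey: 31+12-8=35; pred: 13+4-3=14
Step 2: prey: 35+14-9=40; pred: 14+4-4=14
Step 3: prey: 40+16-11=45; pred: 14+5-4=15
Step 4: prey: 45+18-13=50; pred: 15+6-4=17
Step 5: prey: 50+20-17=53; pred: 17+8-5=20
Step 6: prey: 53+21-21=53; pred: 20+10-6=24
Step 7: prey: 53+21-25=49; pred: 24+12-7=29
Step 8: prey: 49+19-28=40; pred: 29+14-8=35
Step 9: prey: 40+16-28=28; pred: 35+14-10=39
Step 10: prey: 28+11-21=18; pred: 39+10-11=38
Step 11: prey: 18+7-13=12; pred: 38+6-11=33
Step 12: prey: 12+4-7=9; pred: 33+3-9=27
Step 13: prey: 9+3-4=8; pred: 27+2-8=21
Step 14: prey: 8+3-3=8; pred: 21+1-6=16
Step 15: prey: 8+3-2=9; pred: 16+1-4=13
No extinction within 15 steps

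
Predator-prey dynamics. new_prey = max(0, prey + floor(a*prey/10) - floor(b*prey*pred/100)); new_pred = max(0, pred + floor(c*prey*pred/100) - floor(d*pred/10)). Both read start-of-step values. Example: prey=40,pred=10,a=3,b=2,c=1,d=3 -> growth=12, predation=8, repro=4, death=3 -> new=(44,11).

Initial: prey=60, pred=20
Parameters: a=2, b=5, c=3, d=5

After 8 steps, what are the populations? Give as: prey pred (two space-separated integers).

Step 1: prey: 60+12-60=12; pred: 20+36-10=46
Step 2: prey: 12+2-27=0; pred: 46+16-23=39
Step 3: prey: 0+0-0=0; pred: 39+0-19=20
Step 4: prey: 0+0-0=0; pred: 20+0-10=10
Step 5: prey: 0+0-0=0; pred: 10+0-5=5
Step 6: prey: 0+0-0=0; pred: 5+0-2=3
Step 7: prey: 0+0-0=0; pred: 3+0-1=2
Step 8: prey: 0+0-0=0; pred: 2+0-1=1

Answer: 0 1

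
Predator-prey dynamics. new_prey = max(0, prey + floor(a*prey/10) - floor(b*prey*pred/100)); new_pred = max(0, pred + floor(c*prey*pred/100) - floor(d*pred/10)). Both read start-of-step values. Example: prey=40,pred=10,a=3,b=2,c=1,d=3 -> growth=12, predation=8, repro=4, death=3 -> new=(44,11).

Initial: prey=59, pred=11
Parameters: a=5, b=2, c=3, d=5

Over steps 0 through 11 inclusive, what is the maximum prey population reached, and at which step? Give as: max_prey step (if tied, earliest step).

Step 1: prey: 59+29-12=76; pred: 11+19-5=25
Step 2: prey: 76+38-38=76; pred: 25+57-12=70
Step 3: prey: 76+38-106=8; pred: 70+159-35=194
Step 4: prey: 8+4-31=0; pred: 194+46-97=143
Step 5: prey: 0+0-0=0; pred: 143+0-71=72
Step 6: prey: 0+0-0=0; pred: 72+0-36=36
Step 7: prey: 0+0-0=0; pred: 36+0-18=18
Step 8: prey: 0+0-0=0; pred: 18+0-9=9
Step 9: prey: 0+0-0=0; pred: 9+0-4=5
Step 10: prey: 0+0-0=0; pred: 5+0-2=3
Step 11: prey: 0+0-0=0; pred: 3+0-1=2
Max prey = 76 at step 1

Answer: 76 1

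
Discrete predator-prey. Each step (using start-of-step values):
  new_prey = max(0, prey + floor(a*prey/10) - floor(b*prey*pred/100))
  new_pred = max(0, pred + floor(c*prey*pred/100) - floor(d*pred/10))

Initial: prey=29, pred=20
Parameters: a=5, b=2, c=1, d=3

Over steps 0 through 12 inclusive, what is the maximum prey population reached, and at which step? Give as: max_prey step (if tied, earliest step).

Step 1: prey: 29+14-11=32; pred: 20+5-6=19
Step 2: prey: 32+16-12=36; pred: 19+6-5=20
Step 3: prey: 36+18-14=40; pred: 20+7-6=21
Step 4: prey: 40+20-16=44; pred: 21+8-6=23
Step 5: prey: 44+22-20=46; pred: 23+10-6=27
Step 6: prey: 46+23-24=45; pred: 27+12-8=31
Step 7: prey: 45+22-27=40; pred: 31+13-9=35
Step 8: prey: 40+20-28=32; pred: 35+14-10=39
Step 9: prey: 32+16-24=24; pred: 39+12-11=40
Step 10: prey: 24+12-19=17; pred: 40+9-12=37
Step 11: prey: 17+8-12=13; pred: 37+6-11=32
Step 12: prey: 13+6-8=11; pred: 32+4-9=27
Max prey = 46 at step 5

Answer: 46 5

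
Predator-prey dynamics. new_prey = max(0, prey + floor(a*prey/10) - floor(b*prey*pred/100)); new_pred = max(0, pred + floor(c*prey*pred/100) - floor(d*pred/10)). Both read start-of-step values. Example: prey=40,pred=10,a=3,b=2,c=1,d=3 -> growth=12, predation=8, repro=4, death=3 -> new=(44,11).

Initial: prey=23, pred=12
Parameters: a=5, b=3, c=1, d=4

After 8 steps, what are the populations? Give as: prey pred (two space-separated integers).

Answer: 113 23

Derivation:
Step 1: prey: 23+11-8=26; pred: 12+2-4=10
Step 2: prey: 26+13-7=32; pred: 10+2-4=8
Step 3: prey: 32+16-7=41; pred: 8+2-3=7
Step 4: prey: 41+20-8=53; pred: 7+2-2=7
Step 5: prey: 53+26-11=68; pred: 7+3-2=8
Step 6: prey: 68+34-16=86; pred: 8+5-3=10
Step 7: prey: 86+43-25=104; pred: 10+8-4=14
Step 8: prey: 104+52-43=113; pred: 14+14-5=23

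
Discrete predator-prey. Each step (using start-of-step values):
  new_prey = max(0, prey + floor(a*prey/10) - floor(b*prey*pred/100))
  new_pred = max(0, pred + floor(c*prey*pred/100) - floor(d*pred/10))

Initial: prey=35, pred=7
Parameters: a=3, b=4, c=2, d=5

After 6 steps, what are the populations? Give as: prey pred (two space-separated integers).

Answer: 16 13

Derivation:
Step 1: prey: 35+10-9=36; pred: 7+4-3=8
Step 2: prey: 36+10-11=35; pred: 8+5-4=9
Step 3: prey: 35+10-12=33; pred: 9+6-4=11
Step 4: prey: 33+9-14=28; pred: 11+7-5=13
Step 5: prey: 28+8-14=22; pred: 13+7-6=14
Step 6: prey: 22+6-12=16; pred: 14+6-7=13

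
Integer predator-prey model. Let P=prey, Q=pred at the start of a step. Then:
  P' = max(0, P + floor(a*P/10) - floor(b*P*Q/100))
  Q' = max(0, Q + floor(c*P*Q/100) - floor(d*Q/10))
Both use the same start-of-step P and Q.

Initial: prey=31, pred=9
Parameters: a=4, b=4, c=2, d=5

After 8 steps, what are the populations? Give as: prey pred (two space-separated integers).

Step 1: prey: 31+12-11=32; pred: 9+5-4=10
Step 2: prey: 32+12-12=32; pred: 10+6-5=11
Step 3: prey: 32+12-14=30; pred: 11+7-5=13
Step 4: prey: 30+12-15=27; pred: 13+7-6=14
Step 5: prey: 27+10-15=22; pred: 14+7-7=14
Step 6: prey: 22+8-12=18; pred: 14+6-7=13
Step 7: prey: 18+7-9=16; pred: 13+4-6=11
Step 8: prey: 16+6-7=15; pred: 11+3-5=9

Answer: 15 9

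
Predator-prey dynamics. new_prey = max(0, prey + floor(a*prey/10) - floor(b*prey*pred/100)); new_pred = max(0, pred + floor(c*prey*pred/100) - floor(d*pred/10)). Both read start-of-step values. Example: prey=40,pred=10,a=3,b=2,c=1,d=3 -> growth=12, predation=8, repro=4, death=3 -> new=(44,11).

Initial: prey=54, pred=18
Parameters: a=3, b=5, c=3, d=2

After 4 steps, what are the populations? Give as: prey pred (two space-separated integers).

Step 1: prey: 54+16-48=22; pred: 18+29-3=44
Step 2: prey: 22+6-48=0; pred: 44+29-8=65
Step 3: prey: 0+0-0=0; pred: 65+0-13=52
Step 4: prey: 0+0-0=0; pred: 52+0-10=42

Answer: 0 42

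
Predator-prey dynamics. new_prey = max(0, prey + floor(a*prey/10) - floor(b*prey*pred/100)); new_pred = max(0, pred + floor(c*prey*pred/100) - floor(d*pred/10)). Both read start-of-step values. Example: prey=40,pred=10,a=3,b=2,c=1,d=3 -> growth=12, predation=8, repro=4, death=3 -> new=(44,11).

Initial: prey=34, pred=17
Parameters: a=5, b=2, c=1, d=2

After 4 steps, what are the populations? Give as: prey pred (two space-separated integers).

Answer: 43 37

Derivation:
Step 1: prey: 34+17-11=40; pred: 17+5-3=19
Step 2: prey: 40+20-15=45; pred: 19+7-3=23
Step 3: prey: 45+22-20=47; pred: 23+10-4=29
Step 4: prey: 47+23-27=43; pred: 29+13-5=37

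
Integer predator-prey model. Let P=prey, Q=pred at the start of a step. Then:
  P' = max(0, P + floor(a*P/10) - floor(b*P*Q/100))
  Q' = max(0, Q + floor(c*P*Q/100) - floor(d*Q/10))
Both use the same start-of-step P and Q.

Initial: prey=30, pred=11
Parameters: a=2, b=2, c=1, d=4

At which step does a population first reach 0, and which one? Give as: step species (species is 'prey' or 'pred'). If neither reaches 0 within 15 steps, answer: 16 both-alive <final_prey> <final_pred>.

Step 1: prey: 30+6-6=30; pred: 11+3-4=10
Step 2: prey: 30+6-6=30; pred: 10+3-4=9
Step 3: prey: 30+6-5=31; pred: 9+2-3=8
Step 4: prey: 31+6-4=33; pred: 8+2-3=7
Step 5: prey: 33+6-4=35; pred: 7+2-2=7
Step 6: prey: 35+7-4=38; pred: 7+2-2=7
Step 7: prey: 38+7-5=40; pred: 7+2-2=7
Step 8: prey: 40+8-5=43; pred: 7+2-2=7
Step 9: prey: 43+8-6=45; pred: 7+3-2=8
Step 10: prey: 45+9-7=47; pred: 8+3-3=8
Step 11: prey: 47+9-7=49; pred: 8+3-3=8
Step 12: prey: 49+9-7=51; pred: 8+3-3=8
Step 13: prey: 51+10-8=53; pred: 8+4-3=9
Step 14: prey: 53+10-9=54; pred: 9+4-3=10
Step 15: prey: 54+10-10=54; pred: 10+5-4=11
No extinction within 15 steps

Answer: 16 both-alive 54 11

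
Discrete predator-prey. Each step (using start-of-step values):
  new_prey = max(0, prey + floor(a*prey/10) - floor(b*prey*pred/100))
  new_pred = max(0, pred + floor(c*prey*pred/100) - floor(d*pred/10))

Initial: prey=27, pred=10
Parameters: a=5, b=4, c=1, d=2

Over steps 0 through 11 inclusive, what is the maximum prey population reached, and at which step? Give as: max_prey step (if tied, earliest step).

Step 1: prey: 27+13-10=30; pred: 10+2-2=10
Step 2: prey: 30+15-12=33; pred: 10+3-2=11
Step 3: prey: 33+16-14=35; pred: 11+3-2=12
Step 4: prey: 35+17-16=36; pred: 12+4-2=14
Step 5: prey: 36+18-20=34; pred: 14+5-2=17
Step 6: prey: 34+17-23=28; pred: 17+5-3=19
Step 7: prey: 28+14-21=21; pred: 19+5-3=21
Step 8: prey: 21+10-17=14; pred: 21+4-4=21
Step 9: prey: 14+7-11=10; pred: 21+2-4=19
Step 10: prey: 10+5-7=8; pred: 19+1-3=17
Step 11: prey: 8+4-5=7; pred: 17+1-3=15
Max prey = 36 at step 4

Answer: 36 4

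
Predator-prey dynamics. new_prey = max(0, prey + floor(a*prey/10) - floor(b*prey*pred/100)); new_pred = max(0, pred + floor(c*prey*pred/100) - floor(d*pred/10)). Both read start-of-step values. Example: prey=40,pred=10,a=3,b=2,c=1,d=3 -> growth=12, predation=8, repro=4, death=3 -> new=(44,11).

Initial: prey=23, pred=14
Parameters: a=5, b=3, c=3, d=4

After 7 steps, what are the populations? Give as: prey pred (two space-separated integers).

Answer: 2 16

Derivation:
Step 1: prey: 23+11-9=25; pred: 14+9-5=18
Step 2: prey: 25+12-13=24; pred: 18+13-7=24
Step 3: prey: 24+12-17=19; pred: 24+17-9=32
Step 4: prey: 19+9-18=10; pred: 32+18-12=38
Step 5: prey: 10+5-11=4; pred: 38+11-15=34
Step 6: prey: 4+2-4=2; pred: 34+4-13=25
Step 7: prey: 2+1-1=2; pred: 25+1-10=16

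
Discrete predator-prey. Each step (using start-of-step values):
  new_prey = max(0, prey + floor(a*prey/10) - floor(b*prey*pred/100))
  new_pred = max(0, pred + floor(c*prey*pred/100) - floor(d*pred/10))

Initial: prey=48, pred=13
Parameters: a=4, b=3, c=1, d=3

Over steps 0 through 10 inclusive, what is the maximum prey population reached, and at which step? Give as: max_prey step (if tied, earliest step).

Step 1: prey: 48+19-18=49; pred: 13+6-3=16
Step 2: prey: 49+19-23=45; pred: 16+7-4=19
Step 3: prey: 45+18-25=38; pred: 19+8-5=22
Step 4: prey: 38+15-25=28; pred: 22+8-6=24
Step 5: prey: 28+11-20=19; pred: 24+6-7=23
Step 6: prey: 19+7-13=13; pred: 23+4-6=21
Step 7: prey: 13+5-8=10; pred: 21+2-6=17
Step 8: prey: 10+4-5=9; pred: 17+1-5=13
Step 9: prey: 9+3-3=9; pred: 13+1-3=11
Step 10: prey: 9+3-2=10; pred: 11+0-3=8
Max prey = 49 at step 1

Answer: 49 1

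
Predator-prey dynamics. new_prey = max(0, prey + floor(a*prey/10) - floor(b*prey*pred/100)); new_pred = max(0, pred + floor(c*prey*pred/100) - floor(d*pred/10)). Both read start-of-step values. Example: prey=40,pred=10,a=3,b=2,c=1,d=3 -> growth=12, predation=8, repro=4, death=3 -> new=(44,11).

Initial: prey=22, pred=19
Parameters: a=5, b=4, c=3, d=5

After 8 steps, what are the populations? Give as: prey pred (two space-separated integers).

Answer: 12 2

Derivation:
Step 1: prey: 22+11-16=17; pred: 19+12-9=22
Step 2: prey: 17+8-14=11; pred: 22+11-11=22
Step 3: prey: 11+5-9=7; pred: 22+7-11=18
Step 4: prey: 7+3-5=5; pred: 18+3-9=12
Step 5: prey: 5+2-2=5; pred: 12+1-6=7
Step 6: prey: 5+2-1=6; pred: 7+1-3=5
Step 7: prey: 6+3-1=8; pred: 5+0-2=3
Step 8: prey: 8+4-0=12; pred: 3+0-1=2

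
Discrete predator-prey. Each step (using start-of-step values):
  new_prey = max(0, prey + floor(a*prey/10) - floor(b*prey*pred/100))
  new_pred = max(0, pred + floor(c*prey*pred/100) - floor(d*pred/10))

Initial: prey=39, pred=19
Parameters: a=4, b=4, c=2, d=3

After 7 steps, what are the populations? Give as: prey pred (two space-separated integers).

Answer: 0 7

Derivation:
Step 1: prey: 39+15-29=25; pred: 19+14-5=28
Step 2: prey: 25+10-28=7; pred: 28+14-8=34
Step 3: prey: 7+2-9=0; pred: 34+4-10=28
Step 4: prey: 0+0-0=0; pred: 28+0-8=20
Step 5: prey: 0+0-0=0; pred: 20+0-6=14
Step 6: prey: 0+0-0=0; pred: 14+0-4=10
Step 7: prey: 0+0-0=0; pred: 10+0-3=7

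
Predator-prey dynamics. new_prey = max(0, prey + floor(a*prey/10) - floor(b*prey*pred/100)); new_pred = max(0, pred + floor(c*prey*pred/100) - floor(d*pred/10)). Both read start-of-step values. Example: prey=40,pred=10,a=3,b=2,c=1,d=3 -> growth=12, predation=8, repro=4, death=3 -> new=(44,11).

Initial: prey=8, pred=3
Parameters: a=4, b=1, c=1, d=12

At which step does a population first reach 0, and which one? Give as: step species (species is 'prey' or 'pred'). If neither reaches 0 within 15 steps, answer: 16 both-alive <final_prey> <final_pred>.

Answer: 1 pred

Derivation:
Step 1: prey: 8+3-0=11; pred: 3+0-3=0
First extinction: pred at step 1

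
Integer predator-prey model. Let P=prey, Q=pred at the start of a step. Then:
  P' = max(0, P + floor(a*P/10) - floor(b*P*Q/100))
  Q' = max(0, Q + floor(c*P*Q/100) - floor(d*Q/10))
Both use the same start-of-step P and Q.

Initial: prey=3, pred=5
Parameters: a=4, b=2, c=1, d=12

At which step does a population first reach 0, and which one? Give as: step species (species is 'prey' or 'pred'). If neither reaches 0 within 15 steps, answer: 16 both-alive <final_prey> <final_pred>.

Answer: 1 pred

Derivation:
Step 1: prey: 3+1-0=4; pred: 5+0-6=0
First extinction: pred at step 1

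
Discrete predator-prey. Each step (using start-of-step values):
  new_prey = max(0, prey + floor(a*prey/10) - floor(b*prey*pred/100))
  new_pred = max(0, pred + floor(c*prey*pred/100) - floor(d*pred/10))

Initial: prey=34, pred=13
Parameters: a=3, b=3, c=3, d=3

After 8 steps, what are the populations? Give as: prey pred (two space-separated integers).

Answer: 0 10

Derivation:
Step 1: prey: 34+10-13=31; pred: 13+13-3=23
Step 2: prey: 31+9-21=19; pred: 23+21-6=38
Step 3: prey: 19+5-21=3; pred: 38+21-11=48
Step 4: prey: 3+0-4=0; pred: 48+4-14=38
Step 5: prey: 0+0-0=0; pred: 38+0-11=27
Step 6: prey: 0+0-0=0; pred: 27+0-8=19
Step 7: prey: 0+0-0=0; pred: 19+0-5=14
Step 8: prey: 0+0-0=0; pred: 14+0-4=10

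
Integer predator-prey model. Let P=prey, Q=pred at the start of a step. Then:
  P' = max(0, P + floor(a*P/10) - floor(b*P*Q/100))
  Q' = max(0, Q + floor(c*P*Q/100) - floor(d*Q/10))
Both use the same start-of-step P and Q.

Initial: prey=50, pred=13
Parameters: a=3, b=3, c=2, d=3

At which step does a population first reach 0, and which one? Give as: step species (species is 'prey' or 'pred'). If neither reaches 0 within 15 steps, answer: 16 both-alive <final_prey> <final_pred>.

Step 1: prey: 50+15-19=46; pred: 13+13-3=23
Step 2: prey: 46+13-31=28; pred: 23+21-6=38
Step 3: prey: 28+8-31=5; pred: 38+21-11=48
Step 4: prey: 5+1-7=0; pred: 48+4-14=38
First extinction: prey at step 4

Answer: 4 prey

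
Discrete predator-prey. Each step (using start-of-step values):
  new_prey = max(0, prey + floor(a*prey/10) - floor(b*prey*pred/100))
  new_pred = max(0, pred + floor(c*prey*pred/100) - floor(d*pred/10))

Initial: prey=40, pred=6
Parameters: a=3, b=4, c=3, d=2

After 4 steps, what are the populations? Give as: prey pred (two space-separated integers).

Step 1: prey: 40+12-9=43; pred: 6+7-1=12
Step 2: prey: 43+12-20=35; pred: 12+15-2=25
Step 3: prey: 35+10-35=10; pred: 25+26-5=46
Step 4: prey: 10+3-18=0; pred: 46+13-9=50

Answer: 0 50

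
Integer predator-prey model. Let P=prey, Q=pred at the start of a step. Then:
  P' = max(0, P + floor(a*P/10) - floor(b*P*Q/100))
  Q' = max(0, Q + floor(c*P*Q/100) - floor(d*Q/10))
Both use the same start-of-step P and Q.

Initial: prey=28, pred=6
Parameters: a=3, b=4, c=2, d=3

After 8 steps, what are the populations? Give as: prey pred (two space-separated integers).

Step 1: prey: 28+8-6=30; pred: 6+3-1=8
Step 2: prey: 30+9-9=30; pred: 8+4-2=10
Step 3: prey: 30+9-12=27; pred: 10+6-3=13
Step 4: prey: 27+8-14=21; pred: 13+7-3=17
Step 5: prey: 21+6-14=13; pred: 17+7-5=19
Step 6: prey: 13+3-9=7; pred: 19+4-5=18
Step 7: prey: 7+2-5=4; pred: 18+2-5=15
Step 8: prey: 4+1-2=3; pred: 15+1-4=12

Answer: 3 12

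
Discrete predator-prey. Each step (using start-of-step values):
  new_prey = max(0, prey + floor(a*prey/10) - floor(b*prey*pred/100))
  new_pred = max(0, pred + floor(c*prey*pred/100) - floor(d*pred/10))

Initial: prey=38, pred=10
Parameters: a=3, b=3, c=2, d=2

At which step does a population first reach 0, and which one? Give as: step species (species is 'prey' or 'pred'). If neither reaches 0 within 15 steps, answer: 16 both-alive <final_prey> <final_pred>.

Step 1: prey: 38+11-11=38; pred: 10+7-2=15
Step 2: prey: 38+11-17=32; pred: 15+11-3=23
Step 3: prey: 32+9-22=19; pred: 23+14-4=33
Step 4: prey: 19+5-18=6; pred: 33+12-6=39
Step 5: prey: 6+1-7=0; pred: 39+4-7=36
First extinction: prey at step 5

Answer: 5 prey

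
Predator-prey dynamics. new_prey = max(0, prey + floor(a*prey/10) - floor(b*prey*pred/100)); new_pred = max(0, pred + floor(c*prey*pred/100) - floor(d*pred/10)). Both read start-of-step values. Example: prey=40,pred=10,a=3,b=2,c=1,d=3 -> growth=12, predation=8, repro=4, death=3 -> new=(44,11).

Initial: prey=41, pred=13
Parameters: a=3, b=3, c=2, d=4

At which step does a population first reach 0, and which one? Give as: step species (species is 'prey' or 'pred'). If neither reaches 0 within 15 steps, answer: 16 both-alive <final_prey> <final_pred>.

Step 1: prey: 41+12-15=38; pred: 13+10-5=18
Step 2: prey: 38+11-20=29; pred: 18+13-7=24
Step 3: prey: 29+8-20=17; pred: 24+13-9=28
Step 4: prey: 17+5-14=8; pred: 28+9-11=26
Step 5: prey: 8+2-6=4; pred: 26+4-10=20
Step 6: prey: 4+1-2=3; pred: 20+1-8=13
Step 7: prey: 3+0-1=2; pred: 13+0-5=8
Step 8: prey: 2+0-0=2; pred: 8+0-3=5
Step 9: prey: 2+0-0=2; pred: 5+0-2=3
Step 10: prey: 2+0-0=2; pred: 3+0-1=2
Step 11: prey: 2+0-0=2; pred: 2+0-0=2
Steps 12-15: state stable at prey=2, pred=2 (no change)
No extinction within 15 steps

Answer: 16 both-alive 2 2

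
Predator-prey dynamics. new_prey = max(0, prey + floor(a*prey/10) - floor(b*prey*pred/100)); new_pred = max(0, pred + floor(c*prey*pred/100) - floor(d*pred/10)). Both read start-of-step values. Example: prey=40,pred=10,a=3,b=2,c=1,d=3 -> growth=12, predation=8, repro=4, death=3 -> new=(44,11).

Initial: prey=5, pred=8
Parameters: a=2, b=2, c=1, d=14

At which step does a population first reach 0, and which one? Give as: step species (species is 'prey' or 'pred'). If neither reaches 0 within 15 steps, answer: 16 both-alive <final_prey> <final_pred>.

Answer: 1 pred

Derivation:
Step 1: prey: 5+1-0=6; pred: 8+0-11=0
First extinction: pred at step 1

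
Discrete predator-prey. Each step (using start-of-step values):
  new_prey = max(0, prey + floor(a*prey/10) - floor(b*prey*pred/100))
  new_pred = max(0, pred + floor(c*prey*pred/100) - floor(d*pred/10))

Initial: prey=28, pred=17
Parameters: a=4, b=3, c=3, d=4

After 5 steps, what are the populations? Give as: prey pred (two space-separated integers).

Answer: 1 19

Derivation:
Step 1: prey: 28+11-14=25; pred: 17+14-6=25
Step 2: prey: 25+10-18=17; pred: 25+18-10=33
Step 3: prey: 17+6-16=7; pred: 33+16-13=36
Step 4: prey: 7+2-7=2; pred: 36+7-14=29
Step 5: prey: 2+0-1=1; pred: 29+1-11=19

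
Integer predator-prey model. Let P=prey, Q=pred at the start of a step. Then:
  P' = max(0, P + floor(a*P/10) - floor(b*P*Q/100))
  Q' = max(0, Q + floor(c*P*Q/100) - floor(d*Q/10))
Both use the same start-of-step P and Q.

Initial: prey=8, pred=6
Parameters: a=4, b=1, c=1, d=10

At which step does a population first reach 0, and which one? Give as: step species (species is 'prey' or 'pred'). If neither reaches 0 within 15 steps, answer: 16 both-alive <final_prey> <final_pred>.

Answer: 1 pred

Derivation:
Step 1: prey: 8+3-0=11; pred: 6+0-6=0
First extinction: pred at step 1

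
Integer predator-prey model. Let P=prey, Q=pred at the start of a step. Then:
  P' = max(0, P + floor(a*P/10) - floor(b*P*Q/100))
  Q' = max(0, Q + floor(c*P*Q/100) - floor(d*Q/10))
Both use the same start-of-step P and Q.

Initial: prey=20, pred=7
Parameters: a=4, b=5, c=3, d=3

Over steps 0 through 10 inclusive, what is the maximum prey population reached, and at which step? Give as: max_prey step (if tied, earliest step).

Step 1: prey: 20+8-7=21; pred: 7+4-2=9
Step 2: prey: 21+8-9=20; pred: 9+5-2=12
Step 3: prey: 20+8-12=16; pred: 12+7-3=16
Step 4: prey: 16+6-12=10; pred: 16+7-4=19
Step 5: prey: 10+4-9=5; pred: 19+5-5=19
Step 6: prey: 5+2-4=3; pred: 19+2-5=16
Step 7: prey: 3+1-2=2; pred: 16+1-4=13
Step 8: prey: 2+0-1=1; pred: 13+0-3=10
Step 9: prey: 1+0-0=1; pred: 10+0-3=7
Step 10: prey: 1+0-0=1; pred: 7+0-2=5
Max prey = 21 at step 1

Answer: 21 1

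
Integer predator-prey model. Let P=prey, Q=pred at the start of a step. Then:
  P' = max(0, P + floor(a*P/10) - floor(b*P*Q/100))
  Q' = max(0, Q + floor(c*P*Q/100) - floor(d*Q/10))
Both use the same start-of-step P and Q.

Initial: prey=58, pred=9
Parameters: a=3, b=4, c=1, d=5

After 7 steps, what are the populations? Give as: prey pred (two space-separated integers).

Answer: 44 5

Derivation:
Step 1: prey: 58+17-20=55; pred: 9+5-4=10
Step 2: prey: 55+16-22=49; pred: 10+5-5=10
Step 3: prey: 49+14-19=44; pred: 10+4-5=9
Step 4: prey: 44+13-15=42; pred: 9+3-4=8
Step 5: prey: 42+12-13=41; pred: 8+3-4=7
Step 6: prey: 41+12-11=42; pred: 7+2-3=6
Step 7: prey: 42+12-10=44; pred: 6+2-3=5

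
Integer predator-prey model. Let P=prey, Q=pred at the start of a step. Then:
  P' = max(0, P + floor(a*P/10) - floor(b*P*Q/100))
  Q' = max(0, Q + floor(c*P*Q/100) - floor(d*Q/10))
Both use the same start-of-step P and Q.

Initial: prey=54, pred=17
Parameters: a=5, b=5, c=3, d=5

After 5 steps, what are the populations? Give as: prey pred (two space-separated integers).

Answer: 0 7

Derivation:
Step 1: prey: 54+27-45=36; pred: 17+27-8=36
Step 2: prey: 36+18-64=0; pred: 36+38-18=56
Step 3: prey: 0+0-0=0; pred: 56+0-28=28
Step 4: prey: 0+0-0=0; pred: 28+0-14=14
Step 5: prey: 0+0-0=0; pred: 14+0-7=7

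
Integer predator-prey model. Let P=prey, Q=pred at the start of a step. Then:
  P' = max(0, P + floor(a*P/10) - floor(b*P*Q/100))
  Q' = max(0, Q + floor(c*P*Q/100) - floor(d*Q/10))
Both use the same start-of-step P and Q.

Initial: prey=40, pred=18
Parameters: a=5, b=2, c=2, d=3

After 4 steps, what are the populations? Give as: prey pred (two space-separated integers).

Step 1: prey: 40+20-14=46; pred: 18+14-5=27
Step 2: prey: 46+23-24=45; pred: 27+24-8=43
Step 3: prey: 45+22-38=29; pred: 43+38-12=69
Step 4: prey: 29+14-40=3; pred: 69+40-20=89

Answer: 3 89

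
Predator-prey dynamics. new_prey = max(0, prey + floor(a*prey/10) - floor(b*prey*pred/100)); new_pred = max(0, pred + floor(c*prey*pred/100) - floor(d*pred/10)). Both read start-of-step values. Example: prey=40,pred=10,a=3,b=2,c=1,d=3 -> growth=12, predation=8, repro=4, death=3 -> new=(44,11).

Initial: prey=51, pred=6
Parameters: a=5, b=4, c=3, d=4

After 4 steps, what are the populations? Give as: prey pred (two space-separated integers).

Answer: 0 81

Derivation:
Step 1: prey: 51+25-12=64; pred: 6+9-2=13
Step 2: prey: 64+32-33=63; pred: 13+24-5=32
Step 3: prey: 63+31-80=14; pred: 32+60-12=80
Step 4: prey: 14+7-44=0; pred: 80+33-32=81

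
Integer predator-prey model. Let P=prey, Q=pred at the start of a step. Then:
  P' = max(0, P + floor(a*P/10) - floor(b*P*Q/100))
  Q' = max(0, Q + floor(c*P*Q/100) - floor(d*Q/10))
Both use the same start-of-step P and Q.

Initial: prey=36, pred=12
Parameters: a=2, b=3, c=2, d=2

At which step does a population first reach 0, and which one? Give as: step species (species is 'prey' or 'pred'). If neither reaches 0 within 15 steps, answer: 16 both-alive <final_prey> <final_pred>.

Answer: 16 both-alive 1 4

Derivation:
Step 1: prey: 36+7-12=31; pred: 12+8-2=18
Step 2: prey: 31+6-16=21; pred: 18+11-3=26
Step 3: prey: 21+4-16=9; pred: 26+10-5=31
Step 4: prey: 9+1-8=2; pred: 31+5-6=30
Step 5: prey: 2+0-1=1; pred: 30+1-6=25
Step 6: prey: 1+0-0=1; pred: 25+0-5=20
Step 7: prey: 1+0-0=1; pred: 20+0-4=16
Step 8: prey: 1+0-0=1; pred: 16+0-3=13
Step 9: prey: 1+0-0=1; pred: 13+0-2=11
Step 10: prey: 1+0-0=1; pred: 11+0-2=9
Step 11: prey: 1+0-0=1; pred: 9+0-1=8
Step 12: prey: 1+0-0=1; pred: 8+0-1=7
Step 13: prey: 1+0-0=1; pred: 7+0-1=6
Step 14: prey: 1+0-0=1; pred: 6+0-1=5
Step 15: prey: 1+0-0=1; pred: 5+0-1=4
No extinction within 15 steps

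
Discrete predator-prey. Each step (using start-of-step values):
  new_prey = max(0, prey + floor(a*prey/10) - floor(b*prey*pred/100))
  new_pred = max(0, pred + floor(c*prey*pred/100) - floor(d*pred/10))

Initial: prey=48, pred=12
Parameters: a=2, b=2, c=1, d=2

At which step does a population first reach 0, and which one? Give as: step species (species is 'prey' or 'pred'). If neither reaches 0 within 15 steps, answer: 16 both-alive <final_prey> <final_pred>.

Answer: 16 both-alive 7 6

Derivation:
Step 1: prey: 48+9-11=46; pred: 12+5-2=15
Step 2: prey: 46+9-13=42; pred: 15+6-3=18
Step 3: prey: 42+8-15=35; pred: 18+7-3=22
Step 4: prey: 35+7-15=27; pred: 22+7-4=25
Step 5: prey: 27+5-13=19; pred: 25+6-5=26
Step 6: prey: 19+3-9=13; pred: 26+4-5=25
Step 7: prey: 13+2-6=9; pred: 25+3-5=23
Step 8: prey: 9+1-4=6; pred: 23+2-4=21
Step 9: prey: 6+1-2=5; pred: 21+1-4=18
Step 10: prey: 5+1-1=5; pred: 18+0-3=15
Step 11: prey: 5+1-1=5; pred: 15+0-3=12
Step 12: prey: 5+1-1=5; pred: 12+0-2=10
Step 13: prey: 5+1-1=5; pred: 10+0-2=8
Step 14: prey: 5+1-0=6; pred: 8+0-1=7
Step 15: prey: 6+1-0=7; pred: 7+0-1=6
No extinction within 15 steps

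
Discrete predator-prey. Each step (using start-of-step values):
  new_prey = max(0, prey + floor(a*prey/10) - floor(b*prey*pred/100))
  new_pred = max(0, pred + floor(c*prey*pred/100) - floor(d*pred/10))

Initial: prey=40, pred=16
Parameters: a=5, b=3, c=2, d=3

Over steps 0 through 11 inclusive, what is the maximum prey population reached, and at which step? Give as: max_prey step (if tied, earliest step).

Step 1: prey: 40+20-19=41; pred: 16+12-4=24
Step 2: prey: 41+20-29=32; pred: 24+19-7=36
Step 3: prey: 32+16-34=14; pred: 36+23-10=49
Step 4: prey: 14+7-20=1; pred: 49+13-14=48
Step 5: prey: 1+0-1=0; pred: 48+0-14=34
Step 6: prey: 0+0-0=0; pred: 34+0-10=24
Step 7: prey: 0+0-0=0; pred: 24+0-7=17
Step 8: prey: 0+0-0=0; pred: 17+0-5=12
Step 9: prey: 0+0-0=0; pred: 12+0-3=9
Step 10: prey: 0+0-0=0; pred: 9+0-2=7
Step 11: prey: 0+0-0=0; pred: 7+0-2=5
Max prey = 41 at step 1

Answer: 41 1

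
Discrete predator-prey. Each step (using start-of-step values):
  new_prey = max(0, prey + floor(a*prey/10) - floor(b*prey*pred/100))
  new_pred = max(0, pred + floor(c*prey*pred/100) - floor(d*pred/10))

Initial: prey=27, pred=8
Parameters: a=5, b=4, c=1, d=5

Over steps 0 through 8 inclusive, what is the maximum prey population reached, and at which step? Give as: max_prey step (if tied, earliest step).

Answer: 189 8

Derivation:
Step 1: prey: 27+13-8=32; pred: 8+2-4=6
Step 2: prey: 32+16-7=41; pred: 6+1-3=4
Step 3: prey: 41+20-6=55; pred: 4+1-2=3
Step 4: prey: 55+27-6=76; pred: 3+1-1=3
Step 5: prey: 76+38-9=105; pred: 3+2-1=4
Step 6: prey: 105+52-16=141; pred: 4+4-2=6
Step 7: prey: 141+70-33=178; pred: 6+8-3=11
Step 8: prey: 178+89-78=189; pred: 11+19-5=25
Max prey = 189 at step 8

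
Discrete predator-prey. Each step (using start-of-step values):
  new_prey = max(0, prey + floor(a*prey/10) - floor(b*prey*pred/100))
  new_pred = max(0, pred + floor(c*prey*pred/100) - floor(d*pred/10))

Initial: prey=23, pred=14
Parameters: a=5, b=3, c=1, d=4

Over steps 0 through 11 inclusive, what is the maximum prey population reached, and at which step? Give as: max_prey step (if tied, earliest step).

Answer: 85 8

Derivation:
Step 1: prey: 23+11-9=25; pred: 14+3-5=12
Step 2: prey: 25+12-9=28; pred: 12+3-4=11
Step 3: prey: 28+14-9=33; pred: 11+3-4=10
Step 4: prey: 33+16-9=40; pred: 10+3-4=9
Step 5: prey: 40+20-10=50; pred: 9+3-3=9
Step 6: prey: 50+25-13=62; pred: 9+4-3=10
Step 7: prey: 62+31-18=75; pred: 10+6-4=12
Step 8: prey: 75+37-27=85; pred: 12+9-4=17
Step 9: prey: 85+42-43=84; pred: 17+14-6=25
Step 10: prey: 84+42-63=63; pred: 25+21-10=36
Step 11: prey: 63+31-68=26; pred: 36+22-14=44
Max prey = 85 at step 8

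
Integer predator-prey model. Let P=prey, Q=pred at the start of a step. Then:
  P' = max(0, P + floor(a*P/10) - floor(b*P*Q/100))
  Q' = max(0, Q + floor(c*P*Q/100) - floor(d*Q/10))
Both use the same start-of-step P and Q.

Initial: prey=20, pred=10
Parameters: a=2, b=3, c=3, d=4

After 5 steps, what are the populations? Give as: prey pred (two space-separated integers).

Answer: 7 12

Derivation:
Step 1: prey: 20+4-6=18; pred: 10+6-4=12
Step 2: prey: 18+3-6=15; pred: 12+6-4=14
Step 3: prey: 15+3-6=12; pred: 14+6-5=15
Step 4: prey: 12+2-5=9; pred: 15+5-6=14
Step 5: prey: 9+1-3=7; pred: 14+3-5=12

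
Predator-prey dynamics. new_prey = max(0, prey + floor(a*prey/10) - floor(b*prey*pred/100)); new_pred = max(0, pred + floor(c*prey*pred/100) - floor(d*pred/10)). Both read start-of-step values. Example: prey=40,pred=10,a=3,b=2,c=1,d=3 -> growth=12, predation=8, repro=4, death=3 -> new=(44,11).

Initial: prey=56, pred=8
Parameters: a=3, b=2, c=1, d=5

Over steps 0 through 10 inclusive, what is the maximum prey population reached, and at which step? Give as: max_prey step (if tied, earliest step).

Answer: 90 5

Derivation:
Step 1: prey: 56+16-8=64; pred: 8+4-4=8
Step 2: prey: 64+19-10=73; pred: 8+5-4=9
Step 3: prey: 73+21-13=81; pred: 9+6-4=11
Step 4: prey: 81+24-17=88; pred: 11+8-5=14
Step 5: prey: 88+26-24=90; pred: 14+12-7=19
Step 6: prey: 90+27-34=83; pred: 19+17-9=27
Step 7: prey: 83+24-44=63; pred: 27+22-13=36
Step 8: prey: 63+18-45=36; pred: 36+22-18=40
Step 9: prey: 36+10-28=18; pred: 40+14-20=34
Step 10: prey: 18+5-12=11; pred: 34+6-17=23
Max prey = 90 at step 5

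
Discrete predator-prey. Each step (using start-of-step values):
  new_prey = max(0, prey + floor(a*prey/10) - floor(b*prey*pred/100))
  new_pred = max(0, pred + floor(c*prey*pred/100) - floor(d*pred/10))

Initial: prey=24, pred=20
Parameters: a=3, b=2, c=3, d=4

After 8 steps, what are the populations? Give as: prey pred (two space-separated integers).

Step 1: prey: 24+7-9=22; pred: 20+14-8=26
Step 2: prey: 22+6-11=17; pred: 26+17-10=33
Step 3: prey: 17+5-11=11; pred: 33+16-13=36
Step 4: prey: 11+3-7=7; pred: 36+11-14=33
Step 5: prey: 7+2-4=5; pred: 33+6-13=26
Step 6: prey: 5+1-2=4; pred: 26+3-10=19
Step 7: prey: 4+1-1=4; pred: 19+2-7=14
Step 8: prey: 4+1-1=4; pred: 14+1-5=10

Answer: 4 10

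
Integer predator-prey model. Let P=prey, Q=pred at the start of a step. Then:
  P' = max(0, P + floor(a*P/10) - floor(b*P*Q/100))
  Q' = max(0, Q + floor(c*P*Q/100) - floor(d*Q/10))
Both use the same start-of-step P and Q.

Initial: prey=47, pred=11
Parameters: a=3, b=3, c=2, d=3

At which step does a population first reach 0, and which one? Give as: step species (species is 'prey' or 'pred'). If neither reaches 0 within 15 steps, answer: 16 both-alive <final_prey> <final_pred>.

Answer: 5 prey

Derivation:
Step 1: prey: 47+14-15=46; pred: 11+10-3=18
Step 2: prey: 46+13-24=35; pred: 18+16-5=29
Step 3: prey: 35+10-30=15; pred: 29+20-8=41
Step 4: prey: 15+4-18=1; pred: 41+12-12=41
Step 5: prey: 1+0-1=0; pred: 41+0-12=29
First extinction: prey at step 5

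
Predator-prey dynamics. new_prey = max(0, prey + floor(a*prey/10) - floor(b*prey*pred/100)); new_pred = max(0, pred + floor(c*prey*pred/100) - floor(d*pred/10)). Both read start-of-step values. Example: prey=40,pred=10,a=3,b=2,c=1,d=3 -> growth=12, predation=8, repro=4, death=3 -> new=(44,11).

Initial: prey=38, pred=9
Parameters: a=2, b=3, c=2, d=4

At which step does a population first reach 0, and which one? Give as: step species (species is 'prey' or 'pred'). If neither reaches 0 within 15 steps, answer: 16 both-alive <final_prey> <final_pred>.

Step 1: prey: 38+7-10=35; pred: 9+6-3=12
Step 2: prey: 35+7-12=30; pred: 12+8-4=16
Step 3: prey: 30+6-14=22; pred: 16+9-6=19
Step 4: prey: 22+4-12=14; pred: 19+8-7=20
Step 5: prey: 14+2-8=8; pred: 20+5-8=17
Step 6: prey: 8+1-4=5; pred: 17+2-6=13
Step 7: prey: 5+1-1=5; pred: 13+1-5=9
Step 8: prey: 5+1-1=5; pred: 9+0-3=6
Step 9: prey: 5+1-0=6; pred: 6+0-2=4
Step 10: prey: 6+1-0=7; pred: 4+0-1=3
Step 11: prey: 7+1-0=8; pred: 3+0-1=2
Step 12: prey: 8+1-0=9; pred: 2+0-0=2
Step 13: prey: 9+1-0=10; pred: 2+0-0=2
Step 14: prey: 10+2-0=12; pred: 2+0-0=2
Step 15: prey: 12+2-0=14; pred: 2+0-0=2
No extinction within 15 steps

Answer: 16 both-alive 14 2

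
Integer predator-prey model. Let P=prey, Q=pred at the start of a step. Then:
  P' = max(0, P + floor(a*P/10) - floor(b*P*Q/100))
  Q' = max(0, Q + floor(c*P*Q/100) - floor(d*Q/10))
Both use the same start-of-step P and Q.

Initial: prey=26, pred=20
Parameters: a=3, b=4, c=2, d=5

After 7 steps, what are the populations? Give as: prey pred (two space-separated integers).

Step 1: prey: 26+7-20=13; pred: 20+10-10=20
Step 2: prey: 13+3-10=6; pred: 20+5-10=15
Step 3: prey: 6+1-3=4; pred: 15+1-7=9
Step 4: prey: 4+1-1=4; pred: 9+0-4=5
Step 5: prey: 4+1-0=5; pred: 5+0-2=3
Step 6: prey: 5+1-0=6; pred: 3+0-1=2
Step 7: prey: 6+1-0=7; pred: 2+0-1=1

Answer: 7 1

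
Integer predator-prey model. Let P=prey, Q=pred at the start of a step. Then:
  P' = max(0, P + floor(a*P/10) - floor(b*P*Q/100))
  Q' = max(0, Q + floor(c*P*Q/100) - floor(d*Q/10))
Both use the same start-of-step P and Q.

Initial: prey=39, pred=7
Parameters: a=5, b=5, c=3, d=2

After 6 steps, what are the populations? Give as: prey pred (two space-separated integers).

Answer: 0 29

Derivation:
Step 1: prey: 39+19-13=45; pred: 7+8-1=14
Step 2: prey: 45+22-31=36; pred: 14+18-2=30
Step 3: prey: 36+18-54=0; pred: 30+32-6=56
Step 4: prey: 0+0-0=0; pred: 56+0-11=45
Step 5: prey: 0+0-0=0; pred: 45+0-9=36
Step 6: prey: 0+0-0=0; pred: 36+0-7=29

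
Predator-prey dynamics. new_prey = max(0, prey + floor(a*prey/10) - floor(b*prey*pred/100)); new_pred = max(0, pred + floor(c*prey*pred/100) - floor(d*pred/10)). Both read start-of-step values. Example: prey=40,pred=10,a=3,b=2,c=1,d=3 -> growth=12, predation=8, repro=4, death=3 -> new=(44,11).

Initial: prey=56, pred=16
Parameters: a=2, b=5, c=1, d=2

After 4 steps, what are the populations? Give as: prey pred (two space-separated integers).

Answer: 0 14

Derivation:
Step 1: prey: 56+11-44=23; pred: 16+8-3=21
Step 2: prey: 23+4-24=3; pred: 21+4-4=21
Step 3: prey: 3+0-3=0; pred: 21+0-4=17
Step 4: prey: 0+0-0=0; pred: 17+0-3=14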